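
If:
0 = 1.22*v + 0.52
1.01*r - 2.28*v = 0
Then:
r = -0.96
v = -0.43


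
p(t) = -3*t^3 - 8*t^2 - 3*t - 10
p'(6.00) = -423.00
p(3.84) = -309.35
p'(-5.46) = -183.94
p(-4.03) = 68.52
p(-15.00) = 8360.00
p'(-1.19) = 3.30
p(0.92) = -21.87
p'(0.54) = -14.26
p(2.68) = -133.25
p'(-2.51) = -19.54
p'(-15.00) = -1788.00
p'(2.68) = -110.52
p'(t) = -9*t^2 - 16*t - 3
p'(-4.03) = -84.69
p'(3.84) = -197.15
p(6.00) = -964.00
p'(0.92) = -25.34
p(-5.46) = 256.20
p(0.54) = -14.43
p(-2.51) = -5.43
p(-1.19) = -12.70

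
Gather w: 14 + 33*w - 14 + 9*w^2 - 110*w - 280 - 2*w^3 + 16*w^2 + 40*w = -2*w^3 + 25*w^2 - 37*w - 280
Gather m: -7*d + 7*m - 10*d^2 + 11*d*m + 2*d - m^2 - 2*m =-10*d^2 - 5*d - m^2 + m*(11*d + 5)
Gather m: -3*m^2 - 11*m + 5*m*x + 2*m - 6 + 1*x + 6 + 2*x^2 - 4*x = -3*m^2 + m*(5*x - 9) + 2*x^2 - 3*x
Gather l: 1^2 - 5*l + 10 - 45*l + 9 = 20 - 50*l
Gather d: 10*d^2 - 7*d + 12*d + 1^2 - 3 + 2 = 10*d^2 + 5*d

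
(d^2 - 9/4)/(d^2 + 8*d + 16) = (d^2 - 9/4)/(d^2 + 8*d + 16)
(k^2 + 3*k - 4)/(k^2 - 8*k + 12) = (k^2 + 3*k - 4)/(k^2 - 8*k + 12)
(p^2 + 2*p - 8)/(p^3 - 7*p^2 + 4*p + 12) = (p + 4)/(p^2 - 5*p - 6)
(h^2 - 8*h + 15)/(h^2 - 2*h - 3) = (h - 5)/(h + 1)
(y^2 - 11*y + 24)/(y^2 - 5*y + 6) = (y - 8)/(y - 2)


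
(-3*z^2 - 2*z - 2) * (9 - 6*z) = 18*z^3 - 15*z^2 - 6*z - 18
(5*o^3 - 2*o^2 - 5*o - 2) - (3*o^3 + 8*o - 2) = 2*o^3 - 2*o^2 - 13*o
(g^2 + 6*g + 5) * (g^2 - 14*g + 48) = g^4 - 8*g^3 - 31*g^2 + 218*g + 240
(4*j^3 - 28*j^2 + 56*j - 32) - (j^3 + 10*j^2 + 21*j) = 3*j^3 - 38*j^2 + 35*j - 32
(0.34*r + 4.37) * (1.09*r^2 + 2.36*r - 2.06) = 0.3706*r^3 + 5.5657*r^2 + 9.6128*r - 9.0022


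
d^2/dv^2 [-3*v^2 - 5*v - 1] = -6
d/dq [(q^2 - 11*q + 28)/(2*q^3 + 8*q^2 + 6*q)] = (-q^4 + 22*q^3 - 37*q^2 - 224*q - 84)/(2*q^2*(q^4 + 8*q^3 + 22*q^2 + 24*q + 9))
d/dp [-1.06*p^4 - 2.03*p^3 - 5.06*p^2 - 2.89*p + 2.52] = -4.24*p^3 - 6.09*p^2 - 10.12*p - 2.89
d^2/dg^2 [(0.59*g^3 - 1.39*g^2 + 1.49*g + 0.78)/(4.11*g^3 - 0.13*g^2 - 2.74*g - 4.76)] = (-46.3295640000001*g^6 + 190.88073*g^5 + 197.923626*g^4 - 344.647366*g^3 + 348.503796*g^2 + 167.900496*g - 91.107952)/(69.426531*g^9 - 6.587919*g^8 - 138.644685*g^7 - 232.437493*g^6 + 107.689398*g^5 + 318.456288*g^4 + 248.624312*g^3 - 116.044992*g^2 - 186.245472*g - 107.850176)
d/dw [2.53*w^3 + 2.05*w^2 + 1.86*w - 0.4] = 7.59*w^2 + 4.1*w + 1.86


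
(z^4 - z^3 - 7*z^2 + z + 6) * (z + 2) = z^5 + z^4 - 9*z^3 - 13*z^2 + 8*z + 12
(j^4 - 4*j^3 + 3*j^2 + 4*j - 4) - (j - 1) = j^4 - 4*j^3 + 3*j^2 + 3*j - 3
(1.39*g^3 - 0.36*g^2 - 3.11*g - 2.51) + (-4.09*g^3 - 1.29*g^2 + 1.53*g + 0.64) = -2.7*g^3 - 1.65*g^2 - 1.58*g - 1.87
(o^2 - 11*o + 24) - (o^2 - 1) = 25 - 11*o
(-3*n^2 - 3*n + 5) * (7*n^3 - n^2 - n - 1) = -21*n^5 - 18*n^4 + 41*n^3 + n^2 - 2*n - 5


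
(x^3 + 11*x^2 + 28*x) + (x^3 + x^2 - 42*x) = 2*x^3 + 12*x^2 - 14*x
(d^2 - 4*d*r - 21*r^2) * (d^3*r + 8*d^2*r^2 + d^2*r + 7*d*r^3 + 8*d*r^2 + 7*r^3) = d^5*r + 4*d^4*r^2 + d^4*r - 46*d^3*r^3 + 4*d^3*r^2 - 196*d^2*r^4 - 46*d^2*r^3 - 147*d*r^5 - 196*d*r^4 - 147*r^5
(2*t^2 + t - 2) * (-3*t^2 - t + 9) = -6*t^4 - 5*t^3 + 23*t^2 + 11*t - 18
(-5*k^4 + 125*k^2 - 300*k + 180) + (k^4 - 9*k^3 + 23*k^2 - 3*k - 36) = -4*k^4 - 9*k^3 + 148*k^2 - 303*k + 144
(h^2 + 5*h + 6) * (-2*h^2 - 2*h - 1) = -2*h^4 - 12*h^3 - 23*h^2 - 17*h - 6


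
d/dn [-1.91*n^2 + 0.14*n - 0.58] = 0.14 - 3.82*n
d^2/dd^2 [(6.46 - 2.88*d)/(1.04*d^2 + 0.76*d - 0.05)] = (-(2.08*d + 0.76)*(2.88*d - 6.46)*(4.16*d + 1.52) + (17.9712*d - 9.0592)*(1.04*d^2 + 0.76*d - 0.05))/(1.04*d^2 + 0.76*d - 0.05)^3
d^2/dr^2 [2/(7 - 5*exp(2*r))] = (-200*exp(2*r) - 280)*exp(2*r)/(5*exp(2*r) - 7)^3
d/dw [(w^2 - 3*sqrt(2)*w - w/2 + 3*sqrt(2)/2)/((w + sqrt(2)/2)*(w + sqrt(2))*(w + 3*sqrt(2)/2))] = 2*(-2*w^4 + 2*w^3 + 12*sqrt(2)*w^3 - 6*sqrt(2)*w^2 + 47*w^2 - 36*w + 6*sqrt(2)*w - 18*sqrt(2) - 18)/(4*w^6 + 24*sqrt(2)*w^5 + 116*w^4 + 144*sqrt(2)*w^3 + 193*w^2 + 66*sqrt(2)*w + 18)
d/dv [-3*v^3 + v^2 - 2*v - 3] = -9*v^2 + 2*v - 2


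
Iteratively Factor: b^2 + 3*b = (b + 3)*(b)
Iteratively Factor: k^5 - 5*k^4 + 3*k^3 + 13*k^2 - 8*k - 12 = (k - 2)*(k^4 - 3*k^3 - 3*k^2 + 7*k + 6) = (k - 2)*(k + 1)*(k^3 - 4*k^2 + k + 6) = (k - 2)^2*(k + 1)*(k^2 - 2*k - 3) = (k - 2)^2*(k + 1)^2*(k - 3)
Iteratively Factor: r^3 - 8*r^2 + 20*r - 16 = (r - 2)*(r^2 - 6*r + 8) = (r - 4)*(r - 2)*(r - 2)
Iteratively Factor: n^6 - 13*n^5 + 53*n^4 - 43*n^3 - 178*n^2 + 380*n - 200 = (n - 5)*(n^5 - 8*n^4 + 13*n^3 + 22*n^2 - 68*n + 40) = (n - 5)*(n + 2)*(n^4 - 10*n^3 + 33*n^2 - 44*n + 20) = (n - 5)*(n - 1)*(n + 2)*(n^3 - 9*n^2 + 24*n - 20) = (n - 5)*(n - 2)*(n - 1)*(n + 2)*(n^2 - 7*n + 10) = (n - 5)*(n - 2)^2*(n - 1)*(n + 2)*(n - 5)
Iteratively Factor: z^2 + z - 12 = (z + 4)*(z - 3)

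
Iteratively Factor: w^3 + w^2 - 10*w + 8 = (w + 4)*(w^2 - 3*w + 2) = (w - 2)*(w + 4)*(w - 1)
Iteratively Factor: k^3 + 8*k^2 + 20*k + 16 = (k + 2)*(k^2 + 6*k + 8) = (k + 2)*(k + 4)*(k + 2)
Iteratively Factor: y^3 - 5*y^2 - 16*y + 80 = (y - 4)*(y^2 - y - 20) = (y - 4)*(y + 4)*(y - 5)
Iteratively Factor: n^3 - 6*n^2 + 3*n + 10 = (n - 2)*(n^2 - 4*n - 5) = (n - 5)*(n - 2)*(n + 1)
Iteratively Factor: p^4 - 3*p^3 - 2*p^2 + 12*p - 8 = (p - 1)*(p^3 - 2*p^2 - 4*p + 8) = (p - 2)*(p - 1)*(p^2 - 4) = (p - 2)^2*(p - 1)*(p + 2)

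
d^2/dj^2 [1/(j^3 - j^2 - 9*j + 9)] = 2*((1 - 3*j)*(j^3 - j^2 - 9*j + 9) + (-3*j^2 + 2*j + 9)^2)/(j^3 - j^2 - 9*j + 9)^3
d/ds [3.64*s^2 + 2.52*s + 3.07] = 7.28*s + 2.52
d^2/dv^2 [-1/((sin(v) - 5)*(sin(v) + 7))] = (4*sin(v)^4 + 6*sin(v)^3 + 138*sin(v)^2 + 58*sin(v) - 78)/((sin(v) - 5)^3*(sin(v) + 7)^3)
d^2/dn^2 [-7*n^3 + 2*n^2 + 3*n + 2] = 4 - 42*n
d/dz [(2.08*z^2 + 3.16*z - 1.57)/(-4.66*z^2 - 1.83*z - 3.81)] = (10.9192*z^2 - 30.482*z - 14.9127)/(21.7156*z^4 + 17.0556*z^3 + 38.8581*z^2 + 13.9446*z + 14.5161)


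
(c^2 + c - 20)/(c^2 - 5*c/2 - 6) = 2*(c + 5)/(2*c + 3)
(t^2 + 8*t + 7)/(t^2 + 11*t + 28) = (t + 1)/(t + 4)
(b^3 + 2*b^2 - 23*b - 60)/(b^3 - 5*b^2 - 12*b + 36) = (b^2 - b - 20)/(b^2 - 8*b + 12)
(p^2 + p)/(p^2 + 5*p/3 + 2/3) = 3*p/(3*p + 2)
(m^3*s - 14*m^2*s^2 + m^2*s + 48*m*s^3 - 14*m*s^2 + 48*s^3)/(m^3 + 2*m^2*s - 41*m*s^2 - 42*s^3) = s*(m^2 - 8*m*s + m - 8*s)/(m^2 + 8*m*s + 7*s^2)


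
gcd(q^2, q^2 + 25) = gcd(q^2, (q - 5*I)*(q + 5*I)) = 1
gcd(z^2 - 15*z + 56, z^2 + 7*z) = 1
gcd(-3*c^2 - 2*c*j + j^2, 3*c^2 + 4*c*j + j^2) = c + j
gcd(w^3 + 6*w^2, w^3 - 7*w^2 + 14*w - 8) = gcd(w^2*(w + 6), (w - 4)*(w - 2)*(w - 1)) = 1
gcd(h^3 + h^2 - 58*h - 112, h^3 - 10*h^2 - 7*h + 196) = 1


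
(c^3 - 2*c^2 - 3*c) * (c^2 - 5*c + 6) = c^5 - 7*c^4 + 13*c^3 + 3*c^2 - 18*c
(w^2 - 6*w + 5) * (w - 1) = w^3 - 7*w^2 + 11*w - 5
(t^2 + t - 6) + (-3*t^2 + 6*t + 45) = -2*t^2 + 7*t + 39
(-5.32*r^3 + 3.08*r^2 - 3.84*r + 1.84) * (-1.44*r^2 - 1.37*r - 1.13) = 7.6608*r^5 + 2.8532*r^4 + 7.3216*r^3 - 0.869199999999999*r^2 + 1.8184*r - 2.0792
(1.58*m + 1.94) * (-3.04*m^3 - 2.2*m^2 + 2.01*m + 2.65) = -4.8032*m^4 - 9.3736*m^3 - 1.0922*m^2 + 8.0864*m + 5.141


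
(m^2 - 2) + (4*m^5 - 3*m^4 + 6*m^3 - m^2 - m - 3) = 4*m^5 - 3*m^4 + 6*m^3 - m - 5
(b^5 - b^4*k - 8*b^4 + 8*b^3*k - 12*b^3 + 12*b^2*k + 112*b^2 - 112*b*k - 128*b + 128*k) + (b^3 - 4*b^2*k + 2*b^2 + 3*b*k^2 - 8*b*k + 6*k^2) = b^5 - b^4*k - 8*b^4 + 8*b^3*k - 11*b^3 + 8*b^2*k + 114*b^2 + 3*b*k^2 - 120*b*k - 128*b + 6*k^2 + 128*k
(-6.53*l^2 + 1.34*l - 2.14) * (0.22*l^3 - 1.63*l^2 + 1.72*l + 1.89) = -1.4366*l^5 + 10.9387*l^4 - 13.8866*l^3 - 6.5487*l^2 - 1.1482*l - 4.0446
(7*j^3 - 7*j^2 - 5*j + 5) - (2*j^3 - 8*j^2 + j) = 5*j^3 + j^2 - 6*j + 5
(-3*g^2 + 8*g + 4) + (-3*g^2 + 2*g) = -6*g^2 + 10*g + 4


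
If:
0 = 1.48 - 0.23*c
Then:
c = 6.43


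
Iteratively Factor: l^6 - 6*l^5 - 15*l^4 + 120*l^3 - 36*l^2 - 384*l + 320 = (l - 2)*(l^5 - 4*l^4 - 23*l^3 + 74*l^2 + 112*l - 160) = (l - 2)*(l + 2)*(l^4 - 6*l^3 - 11*l^2 + 96*l - 80) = (l - 2)*(l + 2)*(l + 4)*(l^3 - 10*l^2 + 29*l - 20) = (l - 4)*(l - 2)*(l + 2)*(l + 4)*(l^2 - 6*l + 5) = (l - 4)*(l - 2)*(l - 1)*(l + 2)*(l + 4)*(l - 5)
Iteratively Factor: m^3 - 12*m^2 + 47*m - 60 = (m - 4)*(m^2 - 8*m + 15) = (m - 4)*(m - 3)*(m - 5)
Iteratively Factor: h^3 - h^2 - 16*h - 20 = (h + 2)*(h^2 - 3*h - 10) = (h + 2)^2*(h - 5)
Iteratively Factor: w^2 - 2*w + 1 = (w - 1)*(w - 1)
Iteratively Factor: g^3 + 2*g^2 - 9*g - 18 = (g + 2)*(g^2 - 9) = (g - 3)*(g + 2)*(g + 3)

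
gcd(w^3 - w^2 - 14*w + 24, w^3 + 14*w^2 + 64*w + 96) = w + 4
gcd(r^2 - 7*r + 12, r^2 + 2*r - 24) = r - 4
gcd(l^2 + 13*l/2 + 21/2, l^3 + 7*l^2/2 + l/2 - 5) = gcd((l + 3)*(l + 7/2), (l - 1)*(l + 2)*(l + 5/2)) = 1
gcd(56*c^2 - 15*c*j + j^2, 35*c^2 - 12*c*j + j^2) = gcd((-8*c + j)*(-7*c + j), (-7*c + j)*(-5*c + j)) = 7*c - j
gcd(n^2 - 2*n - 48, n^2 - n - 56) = n - 8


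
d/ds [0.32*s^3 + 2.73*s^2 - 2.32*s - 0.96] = 0.96*s^2 + 5.46*s - 2.32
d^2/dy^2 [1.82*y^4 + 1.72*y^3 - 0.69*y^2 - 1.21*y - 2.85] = 21.84*y^2 + 10.32*y - 1.38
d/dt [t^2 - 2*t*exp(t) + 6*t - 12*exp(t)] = -2*t*exp(t) + 2*t - 14*exp(t) + 6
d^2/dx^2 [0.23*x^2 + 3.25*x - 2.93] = 0.460000000000000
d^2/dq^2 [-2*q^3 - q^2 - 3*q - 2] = -12*q - 2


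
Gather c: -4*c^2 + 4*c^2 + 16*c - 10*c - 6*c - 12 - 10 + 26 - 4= 0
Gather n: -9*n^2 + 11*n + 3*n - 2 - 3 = -9*n^2 + 14*n - 5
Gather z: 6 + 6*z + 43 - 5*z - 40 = z + 9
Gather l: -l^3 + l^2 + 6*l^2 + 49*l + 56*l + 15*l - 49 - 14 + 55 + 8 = -l^3 + 7*l^2 + 120*l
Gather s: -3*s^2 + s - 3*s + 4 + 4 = -3*s^2 - 2*s + 8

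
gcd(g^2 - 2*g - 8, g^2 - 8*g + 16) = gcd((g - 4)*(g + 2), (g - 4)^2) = g - 4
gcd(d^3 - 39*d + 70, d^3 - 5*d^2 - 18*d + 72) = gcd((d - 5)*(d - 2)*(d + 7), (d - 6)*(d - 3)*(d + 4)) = 1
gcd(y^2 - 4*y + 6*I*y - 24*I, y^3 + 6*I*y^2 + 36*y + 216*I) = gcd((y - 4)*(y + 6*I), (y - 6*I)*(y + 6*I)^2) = y + 6*I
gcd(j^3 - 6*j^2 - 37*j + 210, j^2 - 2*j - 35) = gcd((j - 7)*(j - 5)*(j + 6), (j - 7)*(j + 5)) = j - 7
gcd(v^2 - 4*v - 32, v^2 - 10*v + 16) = v - 8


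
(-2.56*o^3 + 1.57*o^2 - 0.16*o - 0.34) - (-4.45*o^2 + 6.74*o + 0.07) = -2.56*o^3 + 6.02*o^2 - 6.9*o - 0.41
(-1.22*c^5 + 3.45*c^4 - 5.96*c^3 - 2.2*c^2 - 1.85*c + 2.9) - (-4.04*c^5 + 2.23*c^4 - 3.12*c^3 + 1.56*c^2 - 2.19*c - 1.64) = 2.82*c^5 + 1.22*c^4 - 2.84*c^3 - 3.76*c^2 + 0.34*c + 4.54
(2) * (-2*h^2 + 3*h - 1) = -4*h^2 + 6*h - 2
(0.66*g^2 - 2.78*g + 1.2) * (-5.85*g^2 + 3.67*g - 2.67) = -3.861*g^4 + 18.6852*g^3 - 18.9848*g^2 + 11.8266*g - 3.204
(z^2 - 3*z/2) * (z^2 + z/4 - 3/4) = z^4 - 5*z^3/4 - 9*z^2/8 + 9*z/8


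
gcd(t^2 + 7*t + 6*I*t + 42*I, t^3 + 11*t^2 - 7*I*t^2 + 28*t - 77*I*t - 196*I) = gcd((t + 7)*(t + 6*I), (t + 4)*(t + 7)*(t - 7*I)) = t + 7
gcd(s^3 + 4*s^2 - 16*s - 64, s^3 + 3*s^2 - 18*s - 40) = s - 4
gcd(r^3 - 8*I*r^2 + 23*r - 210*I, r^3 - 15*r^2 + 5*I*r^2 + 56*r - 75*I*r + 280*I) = r + 5*I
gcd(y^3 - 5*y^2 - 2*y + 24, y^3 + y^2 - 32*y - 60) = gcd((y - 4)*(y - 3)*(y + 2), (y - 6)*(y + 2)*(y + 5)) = y + 2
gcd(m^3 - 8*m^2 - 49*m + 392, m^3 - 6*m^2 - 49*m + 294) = m^2 - 49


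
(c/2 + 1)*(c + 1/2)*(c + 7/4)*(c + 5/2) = c^4/2 + 27*c^3/8 + 8*c^2 + 243*c/32 + 35/16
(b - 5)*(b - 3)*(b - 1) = b^3 - 9*b^2 + 23*b - 15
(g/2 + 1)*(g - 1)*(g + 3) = g^3/2 + 2*g^2 + g/2 - 3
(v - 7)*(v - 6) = v^2 - 13*v + 42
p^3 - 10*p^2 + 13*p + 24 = (p - 8)*(p - 3)*(p + 1)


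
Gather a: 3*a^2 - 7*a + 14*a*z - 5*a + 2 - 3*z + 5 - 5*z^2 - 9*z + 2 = 3*a^2 + a*(14*z - 12) - 5*z^2 - 12*z + 9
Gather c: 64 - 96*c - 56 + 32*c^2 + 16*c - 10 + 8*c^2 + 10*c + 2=40*c^2 - 70*c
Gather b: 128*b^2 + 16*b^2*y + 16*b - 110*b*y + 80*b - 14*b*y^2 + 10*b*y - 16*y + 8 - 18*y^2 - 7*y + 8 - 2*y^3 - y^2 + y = b^2*(16*y + 128) + b*(-14*y^2 - 100*y + 96) - 2*y^3 - 19*y^2 - 22*y + 16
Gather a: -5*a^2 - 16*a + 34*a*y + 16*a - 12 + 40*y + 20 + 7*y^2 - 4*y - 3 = -5*a^2 + 34*a*y + 7*y^2 + 36*y + 5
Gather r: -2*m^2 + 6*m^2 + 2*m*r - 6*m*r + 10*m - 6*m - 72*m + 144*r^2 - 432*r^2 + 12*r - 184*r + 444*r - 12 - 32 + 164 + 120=4*m^2 - 68*m - 288*r^2 + r*(272 - 4*m) + 240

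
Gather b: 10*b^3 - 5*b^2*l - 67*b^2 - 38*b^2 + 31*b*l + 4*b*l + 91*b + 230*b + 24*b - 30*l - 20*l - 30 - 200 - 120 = 10*b^3 + b^2*(-5*l - 105) + b*(35*l + 345) - 50*l - 350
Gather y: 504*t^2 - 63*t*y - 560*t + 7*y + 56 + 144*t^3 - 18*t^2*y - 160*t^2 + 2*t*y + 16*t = 144*t^3 + 344*t^2 - 544*t + y*(-18*t^2 - 61*t + 7) + 56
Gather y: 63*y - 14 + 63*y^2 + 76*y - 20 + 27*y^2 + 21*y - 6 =90*y^2 + 160*y - 40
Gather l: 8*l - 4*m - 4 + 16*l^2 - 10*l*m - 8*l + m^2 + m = 16*l^2 - 10*l*m + m^2 - 3*m - 4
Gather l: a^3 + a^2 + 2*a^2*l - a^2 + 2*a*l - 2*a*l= a^3 + 2*a^2*l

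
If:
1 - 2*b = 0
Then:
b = 1/2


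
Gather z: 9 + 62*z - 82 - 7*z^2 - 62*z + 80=7 - 7*z^2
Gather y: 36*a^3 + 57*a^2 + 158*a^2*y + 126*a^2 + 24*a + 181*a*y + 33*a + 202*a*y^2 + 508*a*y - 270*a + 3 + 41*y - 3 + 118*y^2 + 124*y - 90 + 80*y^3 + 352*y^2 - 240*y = 36*a^3 + 183*a^2 - 213*a + 80*y^3 + y^2*(202*a + 470) + y*(158*a^2 + 689*a - 75) - 90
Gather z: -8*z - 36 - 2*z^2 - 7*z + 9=-2*z^2 - 15*z - 27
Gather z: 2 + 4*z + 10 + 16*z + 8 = 20*z + 20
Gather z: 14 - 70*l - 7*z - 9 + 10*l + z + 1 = -60*l - 6*z + 6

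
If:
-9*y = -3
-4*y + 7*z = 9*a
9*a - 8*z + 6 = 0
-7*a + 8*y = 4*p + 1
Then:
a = 94/27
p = -613/108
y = 1/3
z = 14/3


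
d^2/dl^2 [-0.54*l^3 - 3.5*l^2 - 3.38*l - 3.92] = -3.24*l - 7.0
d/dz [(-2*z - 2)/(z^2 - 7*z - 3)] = 2*(z^2 + 2*z - 4)/(z^4 - 14*z^3 + 43*z^2 + 42*z + 9)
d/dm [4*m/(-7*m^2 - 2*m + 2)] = 4*(7*m^2 + 2)/(49*m^4 + 28*m^3 - 24*m^2 - 8*m + 4)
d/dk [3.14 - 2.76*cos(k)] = 2.76*sin(k)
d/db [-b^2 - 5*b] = -2*b - 5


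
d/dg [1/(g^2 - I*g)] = (-2*g + I)/(g^2*(g - I)^2)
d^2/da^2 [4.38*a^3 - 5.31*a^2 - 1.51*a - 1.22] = 26.28*a - 10.62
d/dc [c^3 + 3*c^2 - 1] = 3*c*(c + 2)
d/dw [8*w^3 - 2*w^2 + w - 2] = 24*w^2 - 4*w + 1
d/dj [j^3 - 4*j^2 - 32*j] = 3*j^2 - 8*j - 32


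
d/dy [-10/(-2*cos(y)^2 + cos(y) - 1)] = 10*(4*cos(y) - 1)*sin(y)/(-cos(y) + cos(2*y) + 2)^2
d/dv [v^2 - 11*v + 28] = 2*v - 11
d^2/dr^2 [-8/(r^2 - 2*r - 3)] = 16*(-r^2 + 2*r + 4*(r - 1)^2 + 3)/(-r^2 + 2*r + 3)^3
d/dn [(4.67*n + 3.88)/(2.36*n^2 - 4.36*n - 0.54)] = (-11.0212*n^2 - 18.3136*n + 14.395)/(5.5696*n^4 - 20.5792*n^3 + 16.4608*n^2 + 4.7088*n + 0.2916)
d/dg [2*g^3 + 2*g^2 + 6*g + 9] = 6*g^2 + 4*g + 6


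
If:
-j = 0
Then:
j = 0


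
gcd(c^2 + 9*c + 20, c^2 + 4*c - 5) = c + 5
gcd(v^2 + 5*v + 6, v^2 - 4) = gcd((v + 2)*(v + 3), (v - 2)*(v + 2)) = v + 2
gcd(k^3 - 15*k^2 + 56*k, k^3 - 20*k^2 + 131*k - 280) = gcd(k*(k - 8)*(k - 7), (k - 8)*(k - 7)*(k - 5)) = k^2 - 15*k + 56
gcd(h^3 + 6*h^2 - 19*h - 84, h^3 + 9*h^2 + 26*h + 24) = h + 3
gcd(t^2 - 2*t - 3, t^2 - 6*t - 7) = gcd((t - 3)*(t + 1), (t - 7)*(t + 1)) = t + 1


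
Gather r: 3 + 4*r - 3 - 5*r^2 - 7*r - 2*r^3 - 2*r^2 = -2*r^3 - 7*r^2 - 3*r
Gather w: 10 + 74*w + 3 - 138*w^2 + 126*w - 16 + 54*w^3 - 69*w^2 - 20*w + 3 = 54*w^3 - 207*w^2 + 180*w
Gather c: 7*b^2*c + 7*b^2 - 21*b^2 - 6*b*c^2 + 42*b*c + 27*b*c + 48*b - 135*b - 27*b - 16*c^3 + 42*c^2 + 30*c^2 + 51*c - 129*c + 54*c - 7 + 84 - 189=-14*b^2 - 114*b - 16*c^3 + c^2*(72 - 6*b) + c*(7*b^2 + 69*b - 24) - 112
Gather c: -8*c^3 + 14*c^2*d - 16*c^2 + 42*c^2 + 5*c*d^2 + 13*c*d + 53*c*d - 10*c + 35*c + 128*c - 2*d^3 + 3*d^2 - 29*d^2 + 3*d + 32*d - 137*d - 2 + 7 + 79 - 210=-8*c^3 + c^2*(14*d + 26) + c*(5*d^2 + 66*d + 153) - 2*d^3 - 26*d^2 - 102*d - 126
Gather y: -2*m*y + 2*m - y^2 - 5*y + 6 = 2*m - y^2 + y*(-2*m - 5) + 6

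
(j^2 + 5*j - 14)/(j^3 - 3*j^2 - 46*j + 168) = (j - 2)/(j^2 - 10*j + 24)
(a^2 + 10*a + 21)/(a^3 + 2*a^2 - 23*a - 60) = (a + 7)/(a^2 - a - 20)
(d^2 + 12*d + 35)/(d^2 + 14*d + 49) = (d + 5)/(d + 7)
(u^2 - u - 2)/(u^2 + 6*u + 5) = (u - 2)/(u + 5)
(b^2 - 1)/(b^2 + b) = (b - 1)/b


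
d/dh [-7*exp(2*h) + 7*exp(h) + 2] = (7 - 14*exp(h))*exp(h)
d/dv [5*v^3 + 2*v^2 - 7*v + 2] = 15*v^2 + 4*v - 7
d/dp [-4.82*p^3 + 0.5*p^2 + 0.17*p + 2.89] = -14.46*p^2 + 1.0*p + 0.17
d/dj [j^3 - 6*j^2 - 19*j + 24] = 3*j^2 - 12*j - 19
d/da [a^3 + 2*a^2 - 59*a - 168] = 3*a^2 + 4*a - 59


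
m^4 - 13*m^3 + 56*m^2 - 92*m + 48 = (m - 6)*(m - 4)*(m - 2)*(m - 1)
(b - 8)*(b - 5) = b^2 - 13*b + 40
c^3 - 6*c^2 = c^2*(c - 6)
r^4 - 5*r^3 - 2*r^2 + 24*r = r*(r - 4)*(r - 3)*(r + 2)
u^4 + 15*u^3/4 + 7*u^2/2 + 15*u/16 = u*(u + 1/2)*(u + 3/4)*(u + 5/2)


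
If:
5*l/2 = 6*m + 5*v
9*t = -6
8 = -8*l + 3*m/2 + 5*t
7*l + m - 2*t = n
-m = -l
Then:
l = -68/39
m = -68/39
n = -164/13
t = -2/3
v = 238/195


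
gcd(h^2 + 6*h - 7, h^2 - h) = h - 1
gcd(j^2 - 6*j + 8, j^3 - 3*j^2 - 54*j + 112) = j - 2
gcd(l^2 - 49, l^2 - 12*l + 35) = l - 7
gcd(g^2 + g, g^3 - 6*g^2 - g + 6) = g + 1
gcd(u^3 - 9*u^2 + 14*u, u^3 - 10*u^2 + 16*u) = u^2 - 2*u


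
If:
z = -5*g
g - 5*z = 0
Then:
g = 0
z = 0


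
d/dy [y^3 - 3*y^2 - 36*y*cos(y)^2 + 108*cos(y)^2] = 3*y^2 + 36*y*sin(2*y) - 6*y - 108*sin(2*y) - 36*cos(y)^2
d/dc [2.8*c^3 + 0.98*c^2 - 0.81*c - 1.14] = 8.4*c^2 + 1.96*c - 0.81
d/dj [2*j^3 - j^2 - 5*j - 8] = 6*j^2 - 2*j - 5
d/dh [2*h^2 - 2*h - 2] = 4*h - 2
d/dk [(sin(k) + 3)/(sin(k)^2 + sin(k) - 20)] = (-6*sin(k) + cos(k)^2 - 24)*cos(k)/(sin(k)^2 + sin(k) - 20)^2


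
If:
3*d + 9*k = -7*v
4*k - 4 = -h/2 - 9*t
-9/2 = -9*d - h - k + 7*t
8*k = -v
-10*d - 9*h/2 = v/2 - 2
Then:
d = 53251/47624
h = -23537/11906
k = 3399/47624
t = 12443/23812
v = -3399/5953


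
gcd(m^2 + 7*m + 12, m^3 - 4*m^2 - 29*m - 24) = m + 3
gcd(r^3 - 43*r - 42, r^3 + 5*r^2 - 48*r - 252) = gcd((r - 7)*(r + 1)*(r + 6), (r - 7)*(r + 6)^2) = r^2 - r - 42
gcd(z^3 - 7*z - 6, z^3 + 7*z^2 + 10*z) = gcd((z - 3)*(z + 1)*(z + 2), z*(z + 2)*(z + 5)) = z + 2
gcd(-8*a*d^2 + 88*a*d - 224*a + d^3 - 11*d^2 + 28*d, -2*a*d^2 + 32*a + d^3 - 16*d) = d - 4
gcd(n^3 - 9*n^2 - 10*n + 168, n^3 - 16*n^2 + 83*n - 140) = n - 7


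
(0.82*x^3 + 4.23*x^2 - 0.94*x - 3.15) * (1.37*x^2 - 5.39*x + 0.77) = 1.1234*x^5 + 1.3753*x^4 - 23.4561*x^3 + 4.0082*x^2 + 16.2547*x - 2.4255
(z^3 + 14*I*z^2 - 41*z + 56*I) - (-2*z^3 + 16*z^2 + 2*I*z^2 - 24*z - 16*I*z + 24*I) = 3*z^3 - 16*z^2 + 12*I*z^2 - 17*z + 16*I*z + 32*I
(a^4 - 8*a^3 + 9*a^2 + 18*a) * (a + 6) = a^5 - 2*a^4 - 39*a^3 + 72*a^2 + 108*a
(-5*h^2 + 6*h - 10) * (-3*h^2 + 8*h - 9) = 15*h^4 - 58*h^3 + 123*h^2 - 134*h + 90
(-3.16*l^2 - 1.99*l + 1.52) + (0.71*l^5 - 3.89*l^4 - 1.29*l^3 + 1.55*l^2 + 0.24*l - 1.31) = 0.71*l^5 - 3.89*l^4 - 1.29*l^3 - 1.61*l^2 - 1.75*l + 0.21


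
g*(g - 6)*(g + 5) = g^3 - g^2 - 30*g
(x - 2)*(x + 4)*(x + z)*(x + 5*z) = x^4 + 6*x^3*z + 2*x^3 + 5*x^2*z^2 + 12*x^2*z - 8*x^2 + 10*x*z^2 - 48*x*z - 40*z^2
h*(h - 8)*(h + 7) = h^3 - h^2 - 56*h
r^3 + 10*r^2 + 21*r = r*(r + 3)*(r + 7)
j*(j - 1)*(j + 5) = j^3 + 4*j^2 - 5*j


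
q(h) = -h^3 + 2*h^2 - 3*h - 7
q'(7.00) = -122.00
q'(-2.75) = -36.69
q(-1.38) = 3.58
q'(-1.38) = -14.23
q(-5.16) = 199.12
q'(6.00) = -87.00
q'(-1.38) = -14.23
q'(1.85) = -5.87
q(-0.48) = -4.99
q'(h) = -3*h^2 + 4*h - 3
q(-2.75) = 37.17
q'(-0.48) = -5.61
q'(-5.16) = -103.52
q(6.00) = -169.00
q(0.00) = -7.00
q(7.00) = -273.00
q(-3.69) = 81.55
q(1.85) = -12.04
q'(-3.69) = -58.61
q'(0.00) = -3.00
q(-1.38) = 3.58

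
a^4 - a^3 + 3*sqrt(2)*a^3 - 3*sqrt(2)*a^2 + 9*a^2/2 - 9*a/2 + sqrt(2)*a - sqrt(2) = (a - 1)*(a + sqrt(2)/2)^2*(a + 2*sqrt(2))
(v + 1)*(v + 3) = v^2 + 4*v + 3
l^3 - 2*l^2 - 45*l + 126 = (l - 6)*(l - 3)*(l + 7)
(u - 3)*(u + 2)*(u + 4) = u^3 + 3*u^2 - 10*u - 24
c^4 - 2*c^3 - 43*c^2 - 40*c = c*(c - 8)*(c + 1)*(c + 5)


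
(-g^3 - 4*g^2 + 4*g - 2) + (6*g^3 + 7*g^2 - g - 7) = 5*g^3 + 3*g^2 + 3*g - 9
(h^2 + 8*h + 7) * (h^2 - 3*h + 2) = h^4 + 5*h^3 - 15*h^2 - 5*h + 14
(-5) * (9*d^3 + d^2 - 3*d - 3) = -45*d^3 - 5*d^2 + 15*d + 15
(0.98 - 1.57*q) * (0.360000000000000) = 0.3528 - 0.5652*q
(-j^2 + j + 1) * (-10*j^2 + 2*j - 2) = 10*j^4 - 12*j^3 - 6*j^2 - 2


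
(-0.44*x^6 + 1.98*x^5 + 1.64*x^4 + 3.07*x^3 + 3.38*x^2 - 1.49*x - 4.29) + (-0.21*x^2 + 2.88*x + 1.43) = -0.44*x^6 + 1.98*x^5 + 1.64*x^4 + 3.07*x^3 + 3.17*x^2 + 1.39*x - 2.86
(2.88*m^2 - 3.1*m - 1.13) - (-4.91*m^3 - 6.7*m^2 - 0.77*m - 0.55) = 4.91*m^3 + 9.58*m^2 - 2.33*m - 0.58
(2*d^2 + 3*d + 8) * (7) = 14*d^2 + 21*d + 56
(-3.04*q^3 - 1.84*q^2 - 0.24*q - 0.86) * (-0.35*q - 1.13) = 1.064*q^4 + 4.0792*q^3 + 2.1632*q^2 + 0.5722*q + 0.9718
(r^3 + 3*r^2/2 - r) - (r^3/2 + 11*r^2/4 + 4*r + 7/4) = r^3/2 - 5*r^2/4 - 5*r - 7/4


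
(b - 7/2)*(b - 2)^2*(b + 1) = b^4 - 13*b^3/2 + 21*b^2/2 + 4*b - 14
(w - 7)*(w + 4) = w^2 - 3*w - 28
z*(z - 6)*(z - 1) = z^3 - 7*z^2 + 6*z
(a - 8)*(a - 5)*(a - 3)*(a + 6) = a^4 - 10*a^3 - 17*a^2 + 354*a - 720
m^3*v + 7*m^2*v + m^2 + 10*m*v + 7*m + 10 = (m + 2)*(m + 5)*(m*v + 1)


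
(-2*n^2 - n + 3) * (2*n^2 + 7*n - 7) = -4*n^4 - 16*n^3 + 13*n^2 + 28*n - 21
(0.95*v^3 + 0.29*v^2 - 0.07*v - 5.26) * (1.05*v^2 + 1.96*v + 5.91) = 0.9975*v^5 + 2.1665*v^4 + 6.1094*v^3 - 3.9463*v^2 - 10.7233*v - 31.0866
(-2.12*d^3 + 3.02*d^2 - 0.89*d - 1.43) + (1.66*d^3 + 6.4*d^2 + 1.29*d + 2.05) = -0.46*d^3 + 9.42*d^2 + 0.4*d + 0.62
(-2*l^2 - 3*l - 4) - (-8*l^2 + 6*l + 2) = 6*l^2 - 9*l - 6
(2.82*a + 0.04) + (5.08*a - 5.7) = 7.9*a - 5.66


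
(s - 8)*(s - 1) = s^2 - 9*s + 8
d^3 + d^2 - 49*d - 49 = (d - 7)*(d + 1)*(d + 7)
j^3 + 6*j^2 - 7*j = j*(j - 1)*(j + 7)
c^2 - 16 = (c - 4)*(c + 4)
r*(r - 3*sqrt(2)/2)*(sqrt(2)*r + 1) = sqrt(2)*r^3 - 2*r^2 - 3*sqrt(2)*r/2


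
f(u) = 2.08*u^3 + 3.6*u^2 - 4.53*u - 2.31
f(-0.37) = -0.25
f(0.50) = -3.42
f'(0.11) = -3.66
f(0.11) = -2.76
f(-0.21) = -1.22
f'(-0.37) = -6.34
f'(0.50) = 0.63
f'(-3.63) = 51.56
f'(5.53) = 226.11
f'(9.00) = 565.71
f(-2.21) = 2.83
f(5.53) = 434.48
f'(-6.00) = 176.91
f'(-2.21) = 10.03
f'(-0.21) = -5.77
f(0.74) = -2.85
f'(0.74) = 4.22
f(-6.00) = -294.81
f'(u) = 6.24*u^2 + 7.2*u - 4.53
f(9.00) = 1764.84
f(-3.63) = -37.92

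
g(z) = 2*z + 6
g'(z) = 2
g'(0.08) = 2.00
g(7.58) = 21.16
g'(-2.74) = 2.00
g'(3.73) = 2.00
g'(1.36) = 2.00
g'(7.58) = 2.00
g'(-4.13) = 2.00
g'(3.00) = 2.00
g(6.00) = 18.00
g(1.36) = 8.72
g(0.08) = 6.16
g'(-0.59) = 2.00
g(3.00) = 12.00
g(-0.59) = 4.82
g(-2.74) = 0.52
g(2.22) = 10.44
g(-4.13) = -2.26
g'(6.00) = 2.00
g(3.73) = 13.46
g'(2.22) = 2.00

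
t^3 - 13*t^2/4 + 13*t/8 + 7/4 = (t - 2)*(t - 7/4)*(t + 1/2)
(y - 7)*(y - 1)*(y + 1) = y^3 - 7*y^2 - y + 7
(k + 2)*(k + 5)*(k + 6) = k^3 + 13*k^2 + 52*k + 60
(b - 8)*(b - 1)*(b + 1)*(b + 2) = b^4 - 6*b^3 - 17*b^2 + 6*b + 16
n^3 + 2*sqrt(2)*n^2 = n^2*(n + 2*sqrt(2))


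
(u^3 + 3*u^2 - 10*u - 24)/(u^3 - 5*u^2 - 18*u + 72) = (u + 2)/(u - 6)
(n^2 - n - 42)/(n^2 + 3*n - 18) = (n - 7)/(n - 3)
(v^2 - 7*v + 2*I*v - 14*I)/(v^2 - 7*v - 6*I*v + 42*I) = (v + 2*I)/(v - 6*I)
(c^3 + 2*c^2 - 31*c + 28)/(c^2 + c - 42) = (c^2 - 5*c + 4)/(c - 6)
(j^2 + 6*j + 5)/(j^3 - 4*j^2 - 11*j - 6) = (j + 5)/(j^2 - 5*j - 6)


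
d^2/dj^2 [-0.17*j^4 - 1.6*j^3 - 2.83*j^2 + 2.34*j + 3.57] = -2.04*j^2 - 9.6*j - 5.66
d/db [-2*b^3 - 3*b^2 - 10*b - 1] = -6*b^2 - 6*b - 10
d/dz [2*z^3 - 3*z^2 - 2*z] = 6*z^2 - 6*z - 2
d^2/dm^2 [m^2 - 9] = 2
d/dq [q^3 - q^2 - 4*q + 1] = 3*q^2 - 2*q - 4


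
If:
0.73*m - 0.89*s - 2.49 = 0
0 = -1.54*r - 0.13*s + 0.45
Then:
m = 1.21917808219178*s + 3.41095890410959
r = 0.292207792207792 - 0.0844155844155844*s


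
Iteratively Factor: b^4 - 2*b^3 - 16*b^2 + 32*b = (b + 4)*(b^3 - 6*b^2 + 8*b) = b*(b + 4)*(b^2 - 6*b + 8) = b*(b - 2)*(b + 4)*(b - 4)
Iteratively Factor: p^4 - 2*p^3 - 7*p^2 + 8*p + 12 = (p + 1)*(p^3 - 3*p^2 - 4*p + 12) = (p + 1)*(p + 2)*(p^2 - 5*p + 6) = (p - 3)*(p + 1)*(p + 2)*(p - 2)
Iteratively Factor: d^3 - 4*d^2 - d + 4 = (d - 1)*(d^2 - 3*d - 4) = (d - 4)*(d - 1)*(d + 1)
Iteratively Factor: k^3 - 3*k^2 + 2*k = (k - 2)*(k^2 - k) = (k - 2)*(k - 1)*(k)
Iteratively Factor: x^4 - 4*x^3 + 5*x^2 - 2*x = (x)*(x^3 - 4*x^2 + 5*x - 2) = x*(x - 2)*(x^2 - 2*x + 1) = x*(x - 2)*(x - 1)*(x - 1)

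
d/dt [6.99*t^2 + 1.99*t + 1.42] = 13.98*t + 1.99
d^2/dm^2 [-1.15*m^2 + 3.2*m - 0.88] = -2.30000000000000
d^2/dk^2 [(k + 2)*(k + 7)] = 2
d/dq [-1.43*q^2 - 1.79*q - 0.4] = -2.86*q - 1.79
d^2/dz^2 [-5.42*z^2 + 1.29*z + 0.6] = -10.8400000000000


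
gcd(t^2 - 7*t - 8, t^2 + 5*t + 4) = t + 1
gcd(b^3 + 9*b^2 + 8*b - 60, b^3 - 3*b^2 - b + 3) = 1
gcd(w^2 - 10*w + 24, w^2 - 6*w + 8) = w - 4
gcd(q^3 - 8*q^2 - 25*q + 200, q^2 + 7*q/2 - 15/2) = q + 5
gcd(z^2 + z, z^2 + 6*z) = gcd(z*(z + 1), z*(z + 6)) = z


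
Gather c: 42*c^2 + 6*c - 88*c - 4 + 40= 42*c^2 - 82*c + 36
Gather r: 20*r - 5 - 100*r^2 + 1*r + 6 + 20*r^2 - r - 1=-80*r^2 + 20*r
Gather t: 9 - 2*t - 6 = 3 - 2*t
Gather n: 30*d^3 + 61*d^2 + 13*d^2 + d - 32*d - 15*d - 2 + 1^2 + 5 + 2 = 30*d^3 + 74*d^2 - 46*d + 6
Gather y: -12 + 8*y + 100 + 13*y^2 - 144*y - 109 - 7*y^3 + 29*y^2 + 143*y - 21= -7*y^3 + 42*y^2 + 7*y - 42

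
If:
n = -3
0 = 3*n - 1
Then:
No Solution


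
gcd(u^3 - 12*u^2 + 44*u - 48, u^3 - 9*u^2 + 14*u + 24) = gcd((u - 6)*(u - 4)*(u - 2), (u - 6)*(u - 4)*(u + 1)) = u^2 - 10*u + 24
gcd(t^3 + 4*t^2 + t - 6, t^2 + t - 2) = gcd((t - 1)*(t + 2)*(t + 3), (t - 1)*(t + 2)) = t^2 + t - 2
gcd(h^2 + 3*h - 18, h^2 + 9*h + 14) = 1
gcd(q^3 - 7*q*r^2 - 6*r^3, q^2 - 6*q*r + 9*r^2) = q - 3*r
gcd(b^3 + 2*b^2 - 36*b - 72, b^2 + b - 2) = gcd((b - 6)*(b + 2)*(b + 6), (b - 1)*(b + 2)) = b + 2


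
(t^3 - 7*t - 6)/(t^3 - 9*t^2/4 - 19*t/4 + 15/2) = 4*(t + 1)/(4*t - 5)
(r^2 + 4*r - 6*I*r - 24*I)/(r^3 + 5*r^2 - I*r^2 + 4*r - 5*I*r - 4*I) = (r - 6*I)/(r^2 + r*(1 - I) - I)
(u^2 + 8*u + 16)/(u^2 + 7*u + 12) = (u + 4)/(u + 3)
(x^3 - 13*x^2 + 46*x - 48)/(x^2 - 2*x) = x - 11 + 24/x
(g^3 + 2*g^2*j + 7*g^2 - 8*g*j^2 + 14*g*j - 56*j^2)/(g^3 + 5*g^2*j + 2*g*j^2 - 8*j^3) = (g^2 - 2*g*j + 7*g - 14*j)/(g^2 + g*j - 2*j^2)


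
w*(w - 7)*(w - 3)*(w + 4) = w^4 - 6*w^3 - 19*w^2 + 84*w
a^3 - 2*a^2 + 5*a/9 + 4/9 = (a - 4/3)*(a - 1)*(a + 1/3)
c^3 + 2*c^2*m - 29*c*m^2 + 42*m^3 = (c - 3*m)*(c - 2*m)*(c + 7*m)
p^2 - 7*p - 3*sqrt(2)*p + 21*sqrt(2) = (p - 7)*(p - 3*sqrt(2))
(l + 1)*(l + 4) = l^2 + 5*l + 4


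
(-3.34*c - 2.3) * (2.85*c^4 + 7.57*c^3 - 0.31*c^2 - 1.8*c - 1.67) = -9.519*c^5 - 31.8388*c^4 - 16.3756*c^3 + 6.725*c^2 + 9.7178*c + 3.841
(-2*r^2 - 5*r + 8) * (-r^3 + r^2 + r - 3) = 2*r^5 + 3*r^4 - 15*r^3 + 9*r^2 + 23*r - 24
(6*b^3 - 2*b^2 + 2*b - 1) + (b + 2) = 6*b^3 - 2*b^2 + 3*b + 1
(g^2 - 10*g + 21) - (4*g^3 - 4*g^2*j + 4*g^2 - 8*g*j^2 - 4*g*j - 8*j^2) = -4*g^3 + 4*g^2*j - 3*g^2 + 8*g*j^2 + 4*g*j - 10*g + 8*j^2 + 21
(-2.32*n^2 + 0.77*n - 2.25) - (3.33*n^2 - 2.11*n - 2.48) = -5.65*n^2 + 2.88*n + 0.23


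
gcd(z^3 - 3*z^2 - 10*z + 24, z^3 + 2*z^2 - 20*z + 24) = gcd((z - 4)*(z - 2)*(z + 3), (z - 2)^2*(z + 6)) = z - 2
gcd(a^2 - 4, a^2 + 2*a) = a + 2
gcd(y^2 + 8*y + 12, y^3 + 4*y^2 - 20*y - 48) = y^2 + 8*y + 12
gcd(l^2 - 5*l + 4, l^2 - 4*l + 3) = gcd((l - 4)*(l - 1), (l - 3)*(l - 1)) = l - 1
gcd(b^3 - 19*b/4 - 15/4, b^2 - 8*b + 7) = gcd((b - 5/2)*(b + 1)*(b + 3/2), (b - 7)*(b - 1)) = 1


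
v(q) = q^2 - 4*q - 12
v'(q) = 2*q - 4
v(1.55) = -15.80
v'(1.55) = -0.90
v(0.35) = -13.28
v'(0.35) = -3.30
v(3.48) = -13.81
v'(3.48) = 2.96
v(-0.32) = -10.62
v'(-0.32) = -4.64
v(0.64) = -14.15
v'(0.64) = -2.72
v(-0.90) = -7.59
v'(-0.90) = -5.80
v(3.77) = -12.87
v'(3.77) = 3.54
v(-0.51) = -9.70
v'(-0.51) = -5.02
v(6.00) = 0.00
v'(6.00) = 8.00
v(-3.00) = 9.00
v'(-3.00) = -10.00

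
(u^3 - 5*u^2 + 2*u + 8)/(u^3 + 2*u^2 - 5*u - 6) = (u - 4)/(u + 3)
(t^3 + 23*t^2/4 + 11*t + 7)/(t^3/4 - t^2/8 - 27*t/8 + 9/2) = 2*(4*t^3 + 23*t^2 + 44*t + 28)/(2*t^3 - t^2 - 27*t + 36)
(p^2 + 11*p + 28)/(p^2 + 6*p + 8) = (p + 7)/(p + 2)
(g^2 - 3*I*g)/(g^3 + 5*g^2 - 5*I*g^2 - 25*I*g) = (g - 3*I)/(g^2 + 5*g*(1 - I) - 25*I)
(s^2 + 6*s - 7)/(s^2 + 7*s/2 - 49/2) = 2*(s - 1)/(2*s - 7)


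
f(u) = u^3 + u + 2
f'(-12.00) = 433.00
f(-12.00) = -1738.00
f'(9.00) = 244.00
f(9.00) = 740.00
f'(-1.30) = 6.07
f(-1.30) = -1.50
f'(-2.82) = 24.86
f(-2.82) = -23.25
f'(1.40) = 6.88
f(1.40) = 6.14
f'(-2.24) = 16.05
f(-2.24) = -11.48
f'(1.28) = 5.92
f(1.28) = 5.38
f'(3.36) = 34.87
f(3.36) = 43.29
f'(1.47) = 7.48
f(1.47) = 6.65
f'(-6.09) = 112.26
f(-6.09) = -229.96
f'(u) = 3*u^2 + 1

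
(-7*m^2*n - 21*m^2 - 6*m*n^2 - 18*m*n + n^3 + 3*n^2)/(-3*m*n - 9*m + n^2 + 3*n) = (7*m^2 + 6*m*n - n^2)/(3*m - n)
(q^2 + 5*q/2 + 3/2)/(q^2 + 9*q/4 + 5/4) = 2*(2*q + 3)/(4*q + 5)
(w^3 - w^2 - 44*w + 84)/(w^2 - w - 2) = (w^2 + w - 42)/(w + 1)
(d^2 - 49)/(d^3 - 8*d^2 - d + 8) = (d^2 - 49)/(d^3 - 8*d^2 - d + 8)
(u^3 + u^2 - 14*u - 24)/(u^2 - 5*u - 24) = (u^2 - 2*u - 8)/(u - 8)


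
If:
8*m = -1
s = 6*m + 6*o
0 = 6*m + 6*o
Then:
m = -1/8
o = 1/8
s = 0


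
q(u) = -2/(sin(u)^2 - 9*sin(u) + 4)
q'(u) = -2*(-2*sin(u)*cos(u) + 9*cos(u))/(sin(u)^2 - 9*sin(u) + 4)^2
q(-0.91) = -0.17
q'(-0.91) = -0.09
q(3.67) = -0.23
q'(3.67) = 0.22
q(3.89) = -0.19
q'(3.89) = 0.14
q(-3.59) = -6.99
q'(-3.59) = 178.99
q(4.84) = -0.14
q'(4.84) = -0.01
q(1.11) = 0.61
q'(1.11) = -0.60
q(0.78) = 1.09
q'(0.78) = -3.21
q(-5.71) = 3.41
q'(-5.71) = -38.64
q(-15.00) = -0.19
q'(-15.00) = 0.15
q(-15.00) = -0.19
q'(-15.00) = 0.15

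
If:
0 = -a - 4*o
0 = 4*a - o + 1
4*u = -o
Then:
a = -4/17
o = 1/17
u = -1/68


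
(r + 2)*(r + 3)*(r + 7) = r^3 + 12*r^2 + 41*r + 42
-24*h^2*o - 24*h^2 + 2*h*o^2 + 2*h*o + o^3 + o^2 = (-4*h + o)*(6*h + o)*(o + 1)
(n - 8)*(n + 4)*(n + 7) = n^3 + 3*n^2 - 60*n - 224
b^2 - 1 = (b - 1)*(b + 1)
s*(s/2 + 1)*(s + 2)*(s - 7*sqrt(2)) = s^4/2 - 7*sqrt(2)*s^3/2 + 2*s^3 - 14*sqrt(2)*s^2 + 2*s^2 - 14*sqrt(2)*s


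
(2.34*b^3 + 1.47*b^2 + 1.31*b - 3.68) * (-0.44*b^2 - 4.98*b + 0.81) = -1.0296*b^5 - 12.3*b^4 - 6.0016*b^3 - 3.7139*b^2 + 19.3875*b - 2.9808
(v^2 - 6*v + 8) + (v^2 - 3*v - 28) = 2*v^2 - 9*v - 20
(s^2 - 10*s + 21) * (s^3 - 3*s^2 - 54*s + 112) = s^5 - 13*s^4 - 3*s^3 + 589*s^2 - 2254*s + 2352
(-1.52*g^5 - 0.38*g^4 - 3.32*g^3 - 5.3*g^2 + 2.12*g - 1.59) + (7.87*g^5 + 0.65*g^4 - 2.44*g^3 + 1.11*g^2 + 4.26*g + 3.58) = 6.35*g^5 + 0.27*g^4 - 5.76*g^3 - 4.19*g^2 + 6.38*g + 1.99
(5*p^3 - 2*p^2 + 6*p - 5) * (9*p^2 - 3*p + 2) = 45*p^5 - 33*p^4 + 70*p^3 - 67*p^2 + 27*p - 10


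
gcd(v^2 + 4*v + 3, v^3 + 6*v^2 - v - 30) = v + 3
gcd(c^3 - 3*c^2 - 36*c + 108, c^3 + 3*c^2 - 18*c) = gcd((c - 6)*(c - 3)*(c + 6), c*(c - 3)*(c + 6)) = c^2 + 3*c - 18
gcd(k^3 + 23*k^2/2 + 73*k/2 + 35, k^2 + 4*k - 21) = k + 7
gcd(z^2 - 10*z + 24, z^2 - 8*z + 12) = z - 6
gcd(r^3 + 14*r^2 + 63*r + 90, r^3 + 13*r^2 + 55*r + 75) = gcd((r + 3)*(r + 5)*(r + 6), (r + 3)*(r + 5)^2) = r^2 + 8*r + 15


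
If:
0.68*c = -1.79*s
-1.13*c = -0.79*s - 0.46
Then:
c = 0.32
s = -0.12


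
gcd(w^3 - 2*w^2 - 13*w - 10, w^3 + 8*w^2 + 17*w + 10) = w^2 + 3*w + 2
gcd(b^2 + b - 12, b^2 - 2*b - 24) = b + 4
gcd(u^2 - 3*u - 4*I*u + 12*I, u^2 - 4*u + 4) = 1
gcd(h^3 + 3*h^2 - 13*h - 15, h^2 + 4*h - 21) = h - 3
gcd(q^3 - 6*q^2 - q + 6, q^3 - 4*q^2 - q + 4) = q^2 - 1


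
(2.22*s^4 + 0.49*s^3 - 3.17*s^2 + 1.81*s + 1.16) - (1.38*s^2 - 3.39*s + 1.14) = 2.22*s^4 + 0.49*s^3 - 4.55*s^2 + 5.2*s + 0.02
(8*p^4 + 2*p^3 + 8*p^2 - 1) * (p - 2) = 8*p^5 - 14*p^4 + 4*p^3 - 16*p^2 - p + 2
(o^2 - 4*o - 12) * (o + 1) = o^3 - 3*o^2 - 16*o - 12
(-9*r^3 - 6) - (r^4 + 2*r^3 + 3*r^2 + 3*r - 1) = -r^4 - 11*r^3 - 3*r^2 - 3*r - 5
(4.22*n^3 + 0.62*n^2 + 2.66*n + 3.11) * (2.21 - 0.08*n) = -0.3376*n^4 + 9.2766*n^3 + 1.1574*n^2 + 5.6298*n + 6.8731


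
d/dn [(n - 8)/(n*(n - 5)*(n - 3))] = 2*(-n^3 + 16*n^2 - 64*n + 60)/(n^2*(n^4 - 16*n^3 + 94*n^2 - 240*n + 225))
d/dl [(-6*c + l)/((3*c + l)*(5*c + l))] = ((3*c + l)*(5*c + l) + (3*c + l)*(6*c - l) + (5*c + l)*(6*c - l))/((3*c + l)^2*(5*c + l)^2)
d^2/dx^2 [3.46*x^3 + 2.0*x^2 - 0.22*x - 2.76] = 20.76*x + 4.0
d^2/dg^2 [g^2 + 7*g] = 2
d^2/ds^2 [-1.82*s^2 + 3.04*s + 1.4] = -3.64000000000000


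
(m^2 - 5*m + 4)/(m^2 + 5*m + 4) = (m^2 - 5*m + 4)/(m^2 + 5*m + 4)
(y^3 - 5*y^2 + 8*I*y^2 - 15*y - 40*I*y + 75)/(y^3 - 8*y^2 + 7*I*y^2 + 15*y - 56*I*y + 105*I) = (y^2 + 8*I*y - 15)/(y^2 + y*(-3 + 7*I) - 21*I)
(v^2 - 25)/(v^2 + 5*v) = (v - 5)/v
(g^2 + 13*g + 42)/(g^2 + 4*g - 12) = (g + 7)/(g - 2)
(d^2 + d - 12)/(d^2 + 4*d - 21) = (d + 4)/(d + 7)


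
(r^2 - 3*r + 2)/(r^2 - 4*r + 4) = (r - 1)/(r - 2)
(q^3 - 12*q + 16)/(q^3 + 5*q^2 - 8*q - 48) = (q^2 - 4*q + 4)/(q^2 + q - 12)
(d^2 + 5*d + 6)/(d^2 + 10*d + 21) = (d + 2)/(d + 7)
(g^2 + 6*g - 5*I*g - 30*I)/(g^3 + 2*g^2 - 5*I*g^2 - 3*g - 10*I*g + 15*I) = (g + 6)/(g^2 + 2*g - 3)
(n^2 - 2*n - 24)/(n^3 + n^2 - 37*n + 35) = (n^2 - 2*n - 24)/(n^3 + n^2 - 37*n + 35)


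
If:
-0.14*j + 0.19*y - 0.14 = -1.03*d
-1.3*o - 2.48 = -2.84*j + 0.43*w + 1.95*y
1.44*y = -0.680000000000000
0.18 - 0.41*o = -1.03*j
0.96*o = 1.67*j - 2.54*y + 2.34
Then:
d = 0.79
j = 4.20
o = 11.00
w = -9.12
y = -0.47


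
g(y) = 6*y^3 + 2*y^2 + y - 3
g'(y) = 18*y^2 + 4*y + 1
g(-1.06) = -8.96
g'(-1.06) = 16.98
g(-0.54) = -3.90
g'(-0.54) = 4.09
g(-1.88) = -37.68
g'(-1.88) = 57.10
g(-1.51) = -20.61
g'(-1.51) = 36.00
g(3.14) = 205.61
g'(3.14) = 191.03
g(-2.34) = -71.27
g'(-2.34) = 90.20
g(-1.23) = -12.37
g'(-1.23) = 23.31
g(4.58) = 619.96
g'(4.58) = 396.90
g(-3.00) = -150.00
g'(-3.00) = 151.00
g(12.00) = 10665.00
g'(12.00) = 2641.00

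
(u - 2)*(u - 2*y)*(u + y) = u^3 - u^2*y - 2*u^2 - 2*u*y^2 + 2*u*y + 4*y^2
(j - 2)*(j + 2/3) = j^2 - 4*j/3 - 4/3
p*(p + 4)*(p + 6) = p^3 + 10*p^2 + 24*p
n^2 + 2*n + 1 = (n + 1)^2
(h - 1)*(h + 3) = h^2 + 2*h - 3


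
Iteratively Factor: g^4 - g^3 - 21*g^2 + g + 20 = (g + 1)*(g^3 - 2*g^2 - 19*g + 20) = (g + 1)*(g + 4)*(g^2 - 6*g + 5) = (g - 1)*(g + 1)*(g + 4)*(g - 5)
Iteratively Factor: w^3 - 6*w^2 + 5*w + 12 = (w + 1)*(w^2 - 7*w + 12) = (w - 4)*(w + 1)*(w - 3)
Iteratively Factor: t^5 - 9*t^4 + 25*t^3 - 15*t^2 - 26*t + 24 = (t - 1)*(t^4 - 8*t^3 + 17*t^2 + 2*t - 24) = (t - 1)*(t + 1)*(t^3 - 9*t^2 + 26*t - 24) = (t - 3)*(t - 1)*(t + 1)*(t^2 - 6*t + 8) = (t - 3)*(t - 2)*(t - 1)*(t + 1)*(t - 4)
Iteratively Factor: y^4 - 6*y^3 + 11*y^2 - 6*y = (y - 1)*(y^3 - 5*y^2 + 6*y) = y*(y - 1)*(y^2 - 5*y + 6) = y*(y - 3)*(y - 1)*(y - 2)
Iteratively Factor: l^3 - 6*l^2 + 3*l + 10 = (l - 5)*(l^2 - l - 2) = (l - 5)*(l - 2)*(l + 1)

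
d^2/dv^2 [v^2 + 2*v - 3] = 2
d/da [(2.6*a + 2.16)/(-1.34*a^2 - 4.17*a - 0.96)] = (3.484*a^2 + 5.7888*a + 6.5112)/(1.7956*a^4 + 11.1756*a^3 + 19.9617*a^2 + 8.0064*a + 0.9216)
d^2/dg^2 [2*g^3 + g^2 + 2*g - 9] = 12*g + 2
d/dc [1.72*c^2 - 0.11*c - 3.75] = 3.44*c - 0.11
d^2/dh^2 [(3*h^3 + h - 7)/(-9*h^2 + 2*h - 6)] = 2*(69*h^3 + 1809*h^2 - 540*h - 362)/(729*h^6 - 486*h^5 + 1566*h^4 - 656*h^3 + 1044*h^2 - 216*h + 216)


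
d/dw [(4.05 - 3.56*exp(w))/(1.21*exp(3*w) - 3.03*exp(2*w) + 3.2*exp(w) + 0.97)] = (8.6152*exp(3*w) - 25.4883*exp(2*w) + 24.543*exp(w) - 16.4132)*exp(w)/(1.4641*exp(6*w) - 7.3326*exp(5*w) + 16.9249*exp(4*w) - 17.0446*exp(3*w) + 4.3618*exp(2*w) + 6.208*exp(w) + 0.9409)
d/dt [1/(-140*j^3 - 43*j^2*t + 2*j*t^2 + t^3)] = (43*j^2 - 4*j*t - 3*t^2)/(140*j^3 + 43*j^2*t - 2*j*t^2 - t^3)^2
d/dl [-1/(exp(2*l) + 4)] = 2*exp(2*l)/(exp(2*l) + 4)^2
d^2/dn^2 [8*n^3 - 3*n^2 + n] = 48*n - 6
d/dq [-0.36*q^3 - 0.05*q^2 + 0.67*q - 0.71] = -1.08*q^2 - 0.1*q + 0.67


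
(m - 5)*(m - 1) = m^2 - 6*m + 5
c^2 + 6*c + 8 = (c + 2)*(c + 4)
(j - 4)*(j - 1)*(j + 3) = j^3 - 2*j^2 - 11*j + 12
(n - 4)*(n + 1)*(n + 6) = n^3 + 3*n^2 - 22*n - 24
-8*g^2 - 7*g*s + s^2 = (-8*g + s)*(g + s)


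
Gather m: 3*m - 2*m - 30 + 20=m - 10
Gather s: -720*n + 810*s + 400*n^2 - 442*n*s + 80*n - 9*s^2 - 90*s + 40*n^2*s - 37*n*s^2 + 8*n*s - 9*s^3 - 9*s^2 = 400*n^2 - 640*n - 9*s^3 + s^2*(-37*n - 18) + s*(40*n^2 - 434*n + 720)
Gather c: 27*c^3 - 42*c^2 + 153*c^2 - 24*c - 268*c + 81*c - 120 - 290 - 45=27*c^3 + 111*c^2 - 211*c - 455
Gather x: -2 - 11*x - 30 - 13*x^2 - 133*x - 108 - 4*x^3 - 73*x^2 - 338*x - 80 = -4*x^3 - 86*x^2 - 482*x - 220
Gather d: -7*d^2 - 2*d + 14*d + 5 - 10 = -7*d^2 + 12*d - 5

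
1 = 1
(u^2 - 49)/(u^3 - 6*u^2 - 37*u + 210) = (u + 7)/(u^2 + u - 30)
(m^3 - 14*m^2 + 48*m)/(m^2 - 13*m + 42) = m*(m - 8)/(m - 7)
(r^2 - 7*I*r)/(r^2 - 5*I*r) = (r - 7*I)/(r - 5*I)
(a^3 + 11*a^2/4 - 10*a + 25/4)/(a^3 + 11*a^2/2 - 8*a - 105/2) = (4*a^2 - 9*a + 5)/(2*(2*a^2 + a - 21))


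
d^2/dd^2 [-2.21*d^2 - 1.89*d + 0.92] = -4.42000000000000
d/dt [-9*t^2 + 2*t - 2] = 2 - 18*t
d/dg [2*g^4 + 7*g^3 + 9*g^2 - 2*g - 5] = 8*g^3 + 21*g^2 + 18*g - 2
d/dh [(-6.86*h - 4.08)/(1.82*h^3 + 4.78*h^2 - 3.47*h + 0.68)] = (24.9704*h^3 + 55.0676*h^2 + 39.0048*h - 18.8224)/(3.3124*h^6 + 17.3992*h^5 + 10.2176*h^4 - 30.698*h^3 + 18.5417*h^2 - 4.7192*h + 0.4624)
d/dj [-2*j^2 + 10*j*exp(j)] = 10*j*exp(j) - 4*j + 10*exp(j)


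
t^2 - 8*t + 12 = (t - 6)*(t - 2)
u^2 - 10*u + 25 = (u - 5)^2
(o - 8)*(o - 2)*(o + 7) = o^3 - 3*o^2 - 54*o + 112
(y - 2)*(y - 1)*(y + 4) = y^3 + y^2 - 10*y + 8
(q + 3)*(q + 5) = q^2 + 8*q + 15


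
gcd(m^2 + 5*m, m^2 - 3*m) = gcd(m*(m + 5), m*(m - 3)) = m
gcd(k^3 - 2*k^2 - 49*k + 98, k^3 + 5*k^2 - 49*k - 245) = k^2 - 49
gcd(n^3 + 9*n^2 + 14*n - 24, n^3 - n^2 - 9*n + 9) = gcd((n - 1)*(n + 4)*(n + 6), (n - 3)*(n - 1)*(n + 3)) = n - 1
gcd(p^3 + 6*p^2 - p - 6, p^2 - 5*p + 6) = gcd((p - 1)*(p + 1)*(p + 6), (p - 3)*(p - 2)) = 1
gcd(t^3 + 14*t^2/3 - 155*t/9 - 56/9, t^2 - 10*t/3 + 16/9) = t - 8/3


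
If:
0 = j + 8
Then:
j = -8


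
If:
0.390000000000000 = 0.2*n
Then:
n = 1.95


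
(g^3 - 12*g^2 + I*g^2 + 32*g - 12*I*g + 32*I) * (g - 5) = g^4 - 17*g^3 + I*g^3 + 92*g^2 - 17*I*g^2 - 160*g + 92*I*g - 160*I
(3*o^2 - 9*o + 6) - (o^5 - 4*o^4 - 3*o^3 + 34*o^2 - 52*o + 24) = -o^5 + 4*o^4 + 3*o^3 - 31*o^2 + 43*o - 18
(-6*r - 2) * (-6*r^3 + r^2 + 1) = 36*r^4 + 6*r^3 - 2*r^2 - 6*r - 2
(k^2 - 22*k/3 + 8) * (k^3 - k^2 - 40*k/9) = k^5 - 25*k^4/3 + 98*k^3/9 + 664*k^2/27 - 320*k/9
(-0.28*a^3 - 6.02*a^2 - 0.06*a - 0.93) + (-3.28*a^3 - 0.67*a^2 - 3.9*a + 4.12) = -3.56*a^3 - 6.69*a^2 - 3.96*a + 3.19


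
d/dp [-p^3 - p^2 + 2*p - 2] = -3*p^2 - 2*p + 2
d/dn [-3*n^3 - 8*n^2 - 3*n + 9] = -9*n^2 - 16*n - 3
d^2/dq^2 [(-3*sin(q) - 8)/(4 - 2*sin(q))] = 7*(-2*sin(q) + cos(q)^2 + 1)/(sin(q) - 2)^3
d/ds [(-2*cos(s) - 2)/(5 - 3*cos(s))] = 16*sin(s)/(3*cos(s) - 5)^2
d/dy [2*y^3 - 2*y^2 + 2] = 2*y*(3*y - 2)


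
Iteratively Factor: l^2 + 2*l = (l + 2)*(l)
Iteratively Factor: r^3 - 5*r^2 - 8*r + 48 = (r - 4)*(r^2 - r - 12) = (r - 4)^2*(r + 3)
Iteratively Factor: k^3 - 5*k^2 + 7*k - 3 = (k - 1)*(k^2 - 4*k + 3) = (k - 3)*(k - 1)*(k - 1)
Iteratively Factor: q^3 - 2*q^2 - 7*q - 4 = (q - 4)*(q^2 + 2*q + 1) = (q - 4)*(q + 1)*(q + 1)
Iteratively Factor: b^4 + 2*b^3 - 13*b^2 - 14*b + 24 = (b + 2)*(b^3 - 13*b + 12) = (b - 3)*(b + 2)*(b^2 + 3*b - 4) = (b - 3)*(b + 2)*(b + 4)*(b - 1)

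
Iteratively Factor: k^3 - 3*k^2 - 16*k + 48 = (k - 4)*(k^2 + k - 12) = (k - 4)*(k + 4)*(k - 3)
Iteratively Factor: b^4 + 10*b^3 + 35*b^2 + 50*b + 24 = (b + 4)*(b^3 + 6*b^2 + 11*b + 6) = (b + 3)*(b + 4)*(b^2 + 3*b + 2) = (b + 2)*(b + 3)*(b + 4)*(b + 1)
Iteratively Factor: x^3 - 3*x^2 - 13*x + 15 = (x + 3)*(x^2 - 6*x + 5) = (x - 5)*(x + 3)*(x - 1)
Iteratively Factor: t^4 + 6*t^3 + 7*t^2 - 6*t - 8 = (t + 4)*(t^3 + 2*t^2 - t - 2) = (t - 1)*(t + 4)*(t^2 + 3*t + 2) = (t - 1)*(t + 1)*(t + 4)*(t + 2)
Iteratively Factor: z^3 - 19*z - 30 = (z + 3)*(z^2 - 3*z - 10) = (z + 2)*(z + 3)*(z - 5)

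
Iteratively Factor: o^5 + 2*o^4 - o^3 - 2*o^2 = (o + 2)*(o^4 - o^2) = o*(o + 2)*(o^3 - o) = o^2*(o + 2)*(o^2 - 1) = o^2*(o + 1)*(o + 2)*(o - 1)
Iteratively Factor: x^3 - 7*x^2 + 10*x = (x - 2)*(x^2 - 5*x) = x*(x - 2)*(x - 5)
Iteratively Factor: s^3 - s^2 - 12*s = (s + 3)*(s^2 - 4*s) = s*(s + 3)*(s - 4)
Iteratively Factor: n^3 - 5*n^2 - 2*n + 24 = (n - 3)*(n^2 - 2*n - 8) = (n - 4)*(n - 3)*(n + 2)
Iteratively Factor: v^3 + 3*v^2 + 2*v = (v)*(v^2 + 3*v + 2) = v*(v + 2)*(v + 1)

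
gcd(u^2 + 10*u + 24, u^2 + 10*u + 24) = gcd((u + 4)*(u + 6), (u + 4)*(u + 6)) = u^2 + 10*u + 24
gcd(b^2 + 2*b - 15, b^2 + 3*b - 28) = 1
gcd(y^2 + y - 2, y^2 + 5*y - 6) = y - 1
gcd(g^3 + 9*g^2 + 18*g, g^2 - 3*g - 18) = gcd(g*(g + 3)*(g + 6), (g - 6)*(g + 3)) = g + 3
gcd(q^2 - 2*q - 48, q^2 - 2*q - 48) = q^2 - 2*q - 48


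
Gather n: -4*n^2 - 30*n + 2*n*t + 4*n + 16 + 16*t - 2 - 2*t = -4*n^2 + n*(2*t - 26) + 14*t + 14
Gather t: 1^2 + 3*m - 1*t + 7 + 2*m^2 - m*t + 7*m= 2*m^2 + 10*m + t*(-m - 1) + 8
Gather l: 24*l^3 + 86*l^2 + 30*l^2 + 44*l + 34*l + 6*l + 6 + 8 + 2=24*l^3 + 116*l^2 + 84*l + 16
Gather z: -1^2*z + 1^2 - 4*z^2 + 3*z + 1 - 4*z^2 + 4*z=-8*z^2 + 6*z + 2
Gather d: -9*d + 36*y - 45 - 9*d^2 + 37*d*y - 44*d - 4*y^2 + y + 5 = -9*d^2 + d*(37*y - 53) - 4*y^2 + 37*y - 40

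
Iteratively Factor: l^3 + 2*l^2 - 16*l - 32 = (l + 2)*(l^2 - 16) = (l - 4)*(l + 2)*(l + 4)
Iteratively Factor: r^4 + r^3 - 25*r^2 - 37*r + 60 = (r - 1)*(r^3 + 2*r^2 - 23*r - 60) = (r - 1)*(r + 4)*(r^2 - 2*r - 15) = (r - 5)*(r - 1)*(r + 4)*(r + 3)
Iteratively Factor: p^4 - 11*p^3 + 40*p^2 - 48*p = (p - 3)*(p^3 - 8*p^2 + 16*p) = (p - 4)*(p - 3)*(p^2 - 4*p) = (p - 4)^2*(p - 3)*(p)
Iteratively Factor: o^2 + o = (o + 1)*(o)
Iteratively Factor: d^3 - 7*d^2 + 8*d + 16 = (d - 4)*(d^2 - 3*d - 4) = (d - 4)^2*(d + 1)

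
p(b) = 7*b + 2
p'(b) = 7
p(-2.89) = -18.23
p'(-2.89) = 7.00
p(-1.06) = -5.42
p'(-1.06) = 7.00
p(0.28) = 3.96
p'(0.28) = 7.00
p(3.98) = 29.86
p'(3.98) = 7.00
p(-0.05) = 1.65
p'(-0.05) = 7.00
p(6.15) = 45.05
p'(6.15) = 7.00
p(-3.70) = -23.90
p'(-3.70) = 7.00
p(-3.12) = -19.84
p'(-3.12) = 7.00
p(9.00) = 65.00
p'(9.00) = 7.00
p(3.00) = 23.00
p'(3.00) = 7.00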